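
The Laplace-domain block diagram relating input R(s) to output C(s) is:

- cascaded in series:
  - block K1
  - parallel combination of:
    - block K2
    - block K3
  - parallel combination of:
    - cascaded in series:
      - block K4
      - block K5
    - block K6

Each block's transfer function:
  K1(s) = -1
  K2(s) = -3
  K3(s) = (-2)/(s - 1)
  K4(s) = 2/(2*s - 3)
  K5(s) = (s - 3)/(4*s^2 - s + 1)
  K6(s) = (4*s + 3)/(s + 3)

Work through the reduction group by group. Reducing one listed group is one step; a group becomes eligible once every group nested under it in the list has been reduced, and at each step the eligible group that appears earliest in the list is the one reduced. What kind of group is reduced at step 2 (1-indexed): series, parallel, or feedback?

(1) parallel reduction of K2, K3
(2) multiply K4, K5 (series)
(3) parallel reduction of (K4*K5), K6
(4) reduce the series chain K1, (K2+K3), ((K4*K5)+K6)
So the answer for step 2 is series.

Therefore the answer is series.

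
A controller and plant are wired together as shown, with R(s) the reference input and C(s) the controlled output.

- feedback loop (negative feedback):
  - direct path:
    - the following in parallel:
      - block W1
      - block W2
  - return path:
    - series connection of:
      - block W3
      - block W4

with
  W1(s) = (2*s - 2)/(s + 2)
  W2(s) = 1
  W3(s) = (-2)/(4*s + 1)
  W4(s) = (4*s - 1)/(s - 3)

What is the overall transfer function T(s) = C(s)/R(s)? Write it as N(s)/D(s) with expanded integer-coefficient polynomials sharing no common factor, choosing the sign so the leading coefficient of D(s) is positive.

Reducing step by step:

Step 1. combine W1, W2 in parallel -> (3*s)/(s + 2)
Step 2. cascade W3, W4 -> (2 - 8*s)/(4*s^2 - 11*s - 3)
Step 3. feedback reduction of (W1+W2), (W3*W4), giving the overall T(s)

Answer: (12*s^3 - 33*s^2 - 9*s)/(4*s^3 - 27*s^2 - 19*s - 6)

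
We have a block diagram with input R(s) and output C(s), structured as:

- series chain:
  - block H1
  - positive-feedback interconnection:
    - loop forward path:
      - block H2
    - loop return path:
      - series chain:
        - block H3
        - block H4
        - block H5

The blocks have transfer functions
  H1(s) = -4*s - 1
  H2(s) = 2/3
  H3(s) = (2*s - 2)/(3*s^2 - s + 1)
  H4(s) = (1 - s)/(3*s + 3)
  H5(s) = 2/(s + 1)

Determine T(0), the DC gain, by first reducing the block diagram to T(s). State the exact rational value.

Step 1. combine H3, H4, H5 in series = (-4*s^2 + 8*s - 4)/(9*s^4 + 15*s^3 + 6*s^2 + 3*s + 3)
Step 2. apply the feedback formula to H2, (H3*H4*H5) = (18*s^4 + 30*s^3 + 12*s^2 + 6*s + 6)/(27*s^4 + 45*s^3 + 26*s^2 - 7*s + 17)
Step 3. multiply H1, [H2/(1-H2*(H3*H4*H5))] (series) = (-72*s^5 - 138*s^4 - 78*s^3 - 36*s^2 - 30*s - 6)/(27*s^4 + 45*s^3 + 26*s^2 - 7*s + 17)
That last expression is T(s); at s = 0 only the constant terms survive, so T(0) = -6/17.

Final answer: -6/17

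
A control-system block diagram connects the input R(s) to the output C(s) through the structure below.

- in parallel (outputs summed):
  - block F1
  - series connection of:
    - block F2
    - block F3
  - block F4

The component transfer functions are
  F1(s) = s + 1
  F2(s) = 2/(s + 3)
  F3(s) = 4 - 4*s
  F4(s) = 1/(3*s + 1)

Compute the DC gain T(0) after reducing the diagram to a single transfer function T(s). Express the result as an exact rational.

Step 1: series reduction of F2, F3 = (8 - 8*s)/(s + 3)
Step 2: reduce the parallel group F1, (F2*F3), F4 = (3*s^3 - 11*s^2 + 30*s + 14)/(3*s^2 + 10*s + 3)
That last expression is T(s); at s = 0 only the constant terms survive, so T(0) = 14/3.

Hence the answer: 14/3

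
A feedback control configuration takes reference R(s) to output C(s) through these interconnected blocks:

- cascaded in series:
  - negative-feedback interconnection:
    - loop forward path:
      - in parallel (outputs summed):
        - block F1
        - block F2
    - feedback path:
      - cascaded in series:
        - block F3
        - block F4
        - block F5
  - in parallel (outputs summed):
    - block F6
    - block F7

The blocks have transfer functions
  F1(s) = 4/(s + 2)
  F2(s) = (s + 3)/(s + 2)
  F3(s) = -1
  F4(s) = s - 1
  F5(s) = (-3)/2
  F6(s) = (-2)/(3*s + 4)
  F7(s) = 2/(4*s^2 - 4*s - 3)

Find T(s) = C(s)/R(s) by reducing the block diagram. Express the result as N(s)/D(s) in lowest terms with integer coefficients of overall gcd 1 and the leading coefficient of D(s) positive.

Answer: (-16*s^3 - 84*s^2 + 224*s + 196)/(36*s^5 + 252*s^4 - 199*s^3 - 604*s^2 + 185*s + 204)

Working:
1. reduce the parallel group F1, F2 -> (s + 7)/(s + 2)
2. multiply F3, F4, F5 (series) -> 3*s/2 - 3/2
3. apply the feedback formula to (F1+F2), (F3*F4*F5) -> (2*s + 14)/(3*s^2 + 20*s - 17)
4. combine F6, F7 in parallel -> (-8*s^2 + 14*s + 14)/(12*s^3 + 4*s^2 - 25*s - 12)
5. cascade [(F1+F2)/(1+(F1+F2)*(F3*F4*F5))], (F6+F7), which is the overall transfer function T(s) = C(s)/R(s) in lowest terms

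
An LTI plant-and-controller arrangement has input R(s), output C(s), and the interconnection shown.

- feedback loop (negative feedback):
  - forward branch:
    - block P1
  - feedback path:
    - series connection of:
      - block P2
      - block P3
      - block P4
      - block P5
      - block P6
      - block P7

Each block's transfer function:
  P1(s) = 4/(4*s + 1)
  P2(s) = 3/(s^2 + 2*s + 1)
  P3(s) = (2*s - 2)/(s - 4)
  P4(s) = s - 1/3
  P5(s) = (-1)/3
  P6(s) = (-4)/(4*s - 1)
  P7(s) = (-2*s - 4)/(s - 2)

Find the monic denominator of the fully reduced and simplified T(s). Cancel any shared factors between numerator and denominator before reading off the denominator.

Step 1: combine P2, P3, P4, P5, P6, P7 in series -> (-48*s^3 - 32*s^2 + 112*s - 32)/(12*s^5 - 51*s^4 - 24*s^3 + 129*s^2 + 66*s - 24)
Step 2: apply the feedback formula to P1, (P2*P3*P4*P5*P6*P7) -> (48*s^5 - 204*s^4 - 96*s^3 + 516*s^2 + 264*s - 96)/(48*s^6 - 192*s^5 - 147*s^4 + 300*s^3 + 265*s^2 + 418*s - 152)
Step 2 gives the fully reduced T(s), with no common factor left to cancel. The denominator's leading coefficient is 48, so divide each of its coefficients by 48 to get the monic form.

Final answer: s^6 - 4*s^5 - 49*s^4/16 + 25*s^3/4 + 265*s^2/48 + 209*s/24 - 19/6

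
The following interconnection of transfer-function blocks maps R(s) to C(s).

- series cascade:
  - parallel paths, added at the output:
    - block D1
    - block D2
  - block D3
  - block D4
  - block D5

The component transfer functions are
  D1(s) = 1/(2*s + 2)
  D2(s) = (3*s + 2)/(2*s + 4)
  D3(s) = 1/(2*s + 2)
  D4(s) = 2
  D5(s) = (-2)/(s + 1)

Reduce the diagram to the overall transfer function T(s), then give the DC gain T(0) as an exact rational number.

(1) combine D1, D2 in parallel: (3*s^2 + 6*s + 4)/(2*s^2 + 6*s + 4)
(2) cascade (D1+D2), D3, D4, D5: (-3*s^2 - 6*s - 4)/(s^4 + 5*s^3 + 9*s^2 + 7*s + 2)
The step-2 result is T(s). Setting s = 0: T(0) = -4/2 = -2.

Answer: -2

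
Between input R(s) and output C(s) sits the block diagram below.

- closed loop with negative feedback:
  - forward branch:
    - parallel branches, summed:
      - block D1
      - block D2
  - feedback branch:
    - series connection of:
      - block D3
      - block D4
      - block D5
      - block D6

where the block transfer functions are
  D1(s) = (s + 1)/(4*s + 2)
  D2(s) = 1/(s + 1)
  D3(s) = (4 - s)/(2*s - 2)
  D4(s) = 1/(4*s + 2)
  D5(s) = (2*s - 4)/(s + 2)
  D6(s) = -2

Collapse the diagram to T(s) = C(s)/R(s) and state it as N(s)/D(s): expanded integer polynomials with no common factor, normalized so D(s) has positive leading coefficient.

First reduce the diagram to T(s).

[1] add D1, D2 (parallel) = (s^2 + 6*s + 3)/(4*s^2 + 6*s + 2)
[2] reduce the series chain D3, D4, D5, D6 = (s^2 - 6*s + 8)/(2*s^3 + 3*s^2 - 3*s - 2)
[3] apply the feedback formula to (D1+D2), (D3*D4*D5*D6), giving the overall T(s)

Answer: (2*s^5 + 15*s^4 + 21*s^3 - 11*s^2 - 21*s - 6)/(8*s^5 + 25*s^4 + 10*s^3 - 45*s^2 + 12*s + 20)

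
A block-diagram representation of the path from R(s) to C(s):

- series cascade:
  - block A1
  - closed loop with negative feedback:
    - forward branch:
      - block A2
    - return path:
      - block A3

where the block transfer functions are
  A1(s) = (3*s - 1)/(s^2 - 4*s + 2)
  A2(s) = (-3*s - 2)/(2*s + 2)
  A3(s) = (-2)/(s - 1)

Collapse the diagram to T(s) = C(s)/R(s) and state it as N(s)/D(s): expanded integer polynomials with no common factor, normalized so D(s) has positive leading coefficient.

The answer is (-9*s^3 + 6*s^2 + 5*s - 2)/(2*s^4 - 2*s^3 - 18*s^2 + 4*s + 4).

Reasoning:
Step 1 - feedback reduction of A2, A3: (-3*s^2 + s + 2)/(2*s^2 + 6*s + 2)
Step 2 - multiply A1, [A2/(1+A2*A3)] (series), which is the overall transfer function T(s) = C(s)/R(s) in lowest terms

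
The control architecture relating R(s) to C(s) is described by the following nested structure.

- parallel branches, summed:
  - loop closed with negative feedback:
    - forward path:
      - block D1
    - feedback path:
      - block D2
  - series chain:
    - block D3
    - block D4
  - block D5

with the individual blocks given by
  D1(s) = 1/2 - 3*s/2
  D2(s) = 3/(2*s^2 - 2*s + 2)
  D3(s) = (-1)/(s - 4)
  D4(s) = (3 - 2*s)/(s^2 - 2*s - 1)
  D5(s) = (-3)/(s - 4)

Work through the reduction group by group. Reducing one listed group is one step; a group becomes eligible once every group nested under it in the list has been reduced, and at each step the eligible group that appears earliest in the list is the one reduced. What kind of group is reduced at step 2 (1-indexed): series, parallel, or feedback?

Reducing step by step:

(1) apply the feedback formula to D1, D2
(2) combine D3, D4 in series
(3) combine [D1/(1+D1*D2)], (D3*D4), D5 in parallel
At step 2 the group reduced is series.

Answer: series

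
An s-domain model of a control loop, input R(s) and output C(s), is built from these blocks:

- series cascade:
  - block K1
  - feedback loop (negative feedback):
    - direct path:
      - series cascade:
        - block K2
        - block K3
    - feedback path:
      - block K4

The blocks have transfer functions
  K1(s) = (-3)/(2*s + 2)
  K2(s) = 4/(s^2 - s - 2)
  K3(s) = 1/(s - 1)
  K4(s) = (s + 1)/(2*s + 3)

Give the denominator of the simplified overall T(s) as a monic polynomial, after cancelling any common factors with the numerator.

Step 1. combine K2, K3 in series gives 4/(s^3 - 2*s^2 - s + 2)
Step 2. feedback reduction of (K2*K3), K4 gives (8*s + 12)/(2*s^4 - s^3 - 8*s^2 + 5*s + 10)
Step 3. series reduction of K1, [(K2*K3)/(1+(K2*K3)*K4)] gives (-12*s - 18)/(2*s^5 + s^4 - 9*s^3 - 3*s^2 + 15*s + 10)
No further cancellation is possible in the step-3 result, so that is T(s). Its denominator becomes monic after dividing by the leading coefficient 2.

Therefore the answer is s^5 + s^4/2 - 9*s^3/2 - 3*s^2/2 + 15*s/2 + 5.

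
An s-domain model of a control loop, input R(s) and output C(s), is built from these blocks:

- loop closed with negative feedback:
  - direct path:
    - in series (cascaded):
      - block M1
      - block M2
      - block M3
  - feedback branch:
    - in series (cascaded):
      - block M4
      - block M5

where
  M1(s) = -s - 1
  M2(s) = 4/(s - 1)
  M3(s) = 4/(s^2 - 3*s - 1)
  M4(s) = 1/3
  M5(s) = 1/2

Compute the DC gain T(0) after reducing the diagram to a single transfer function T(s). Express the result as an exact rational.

1. reduce the series chain M1, M2, M3: (-16*s - 16)/(s^3 - 4*s^2 + 2*s + 1)
2. cascade M4, M5: 1/6
3. close the feedback loop around (M1*M2*M3), (M4*M5): (-48*s - 48)/(3*s^3 - 12*s^2 - 2*s - 5)
The step-3 result is T(s). Setting s = 0: T(0) = -48/(-5) = 48/5.

Final answer: 48/5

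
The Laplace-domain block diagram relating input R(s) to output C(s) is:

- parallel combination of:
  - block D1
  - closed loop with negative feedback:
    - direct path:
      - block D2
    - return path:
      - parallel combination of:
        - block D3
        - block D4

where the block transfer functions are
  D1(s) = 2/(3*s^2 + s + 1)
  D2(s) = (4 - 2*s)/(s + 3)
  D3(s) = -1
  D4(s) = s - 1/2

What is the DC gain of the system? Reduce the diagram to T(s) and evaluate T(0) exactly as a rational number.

First reduce the diagram to T(s).

[1] combine D3, D4 in parallel, giving s - 3/2
[2] apply the feedback formula to D2, (D3+D4), giving (2*s - 4)/(2*s^2 - 8*s + 3)
[3] add D1, [D2/(1+D2*(D3+D4))] (parallel), giving (6*s^3 - 6*s^2 - 18*s + 2)/(6*s^4 - 22*s^3 + 3*s^2 - 5*s + 3)
Step 3 gives the overall T(s). Then T(0) = 2/3.

Answer: 2/3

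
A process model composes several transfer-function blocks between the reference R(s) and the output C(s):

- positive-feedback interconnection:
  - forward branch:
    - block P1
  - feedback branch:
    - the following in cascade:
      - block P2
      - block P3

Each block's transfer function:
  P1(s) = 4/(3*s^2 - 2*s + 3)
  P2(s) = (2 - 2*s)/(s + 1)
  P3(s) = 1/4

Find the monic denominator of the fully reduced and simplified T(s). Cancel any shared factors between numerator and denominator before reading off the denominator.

[1] series reduction of P2, P3: (1 - s)/(2*s + 2)
[2] feedback reduction of P1, (P2*P3): (4*s + 4)/(3*s^3 + s^2 + 3*s + 1)
T(s) is the step-2 result (common factors already cancelled). Leading coefficient of the denominator: 3. Divide through by 3 for the monic polynomial.

Final answer: s^3 + s^2/3 + s + 1/3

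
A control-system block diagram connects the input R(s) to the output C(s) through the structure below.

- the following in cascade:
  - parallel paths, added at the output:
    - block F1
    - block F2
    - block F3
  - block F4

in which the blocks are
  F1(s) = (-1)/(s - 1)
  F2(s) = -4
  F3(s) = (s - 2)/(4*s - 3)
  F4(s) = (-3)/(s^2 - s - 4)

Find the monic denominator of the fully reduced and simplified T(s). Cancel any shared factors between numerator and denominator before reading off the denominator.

Answer: s^4 - 11*s^3/4 - 3*s^2/2 + 25*s/4 - 3

Working:
[1] parallel reduction of F1, F2, F3 gives (-15*s^2 + 21*s - 7)/(4*s^2 - 7*s + 3)
[2] multiply (F1+F2+F3), F4 (series) gives (45*s^2 - 63*s + 21)/(4*s^4 - 11*s^3 - 6*s^2 + 25*s - 12)
That last expression is T(s), already simplified. Scaling its denominator by 1/4 (the reciprocal of the leading coefficient) yields the monic denominator.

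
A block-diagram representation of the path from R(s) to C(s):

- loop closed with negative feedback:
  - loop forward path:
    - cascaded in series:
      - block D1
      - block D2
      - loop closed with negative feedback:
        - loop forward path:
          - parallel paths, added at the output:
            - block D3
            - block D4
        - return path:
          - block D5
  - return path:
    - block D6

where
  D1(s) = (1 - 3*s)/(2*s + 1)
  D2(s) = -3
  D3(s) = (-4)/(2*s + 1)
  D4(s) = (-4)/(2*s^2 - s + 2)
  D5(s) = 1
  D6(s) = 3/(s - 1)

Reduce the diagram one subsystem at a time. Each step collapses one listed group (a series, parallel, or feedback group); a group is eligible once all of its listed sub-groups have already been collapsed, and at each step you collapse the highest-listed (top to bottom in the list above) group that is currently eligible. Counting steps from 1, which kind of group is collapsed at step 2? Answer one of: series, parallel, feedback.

The answer is feedback.

Reasoning:
1. add D3, D4 (parallel)
2. feedback reduction of (D3+D4), D5
3. series reduction of D1, D2, [(D3+D4)/(1+(D3+D4)*D5)]
4. feedback reduction of (D1*D2*[(D3+D4)/(1+(D3+D4)*D5)]), D6
Step 2: feedback.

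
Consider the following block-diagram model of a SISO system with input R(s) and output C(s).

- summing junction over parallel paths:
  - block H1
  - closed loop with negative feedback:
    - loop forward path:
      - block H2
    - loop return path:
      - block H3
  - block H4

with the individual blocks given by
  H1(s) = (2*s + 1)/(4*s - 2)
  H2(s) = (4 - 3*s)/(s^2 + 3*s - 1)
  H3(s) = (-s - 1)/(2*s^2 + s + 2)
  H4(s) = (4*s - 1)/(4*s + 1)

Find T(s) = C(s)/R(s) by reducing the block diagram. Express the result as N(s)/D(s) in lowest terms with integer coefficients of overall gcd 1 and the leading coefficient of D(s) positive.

1. apply the feedback formula to H2, H3 gives (-6*s^3 + 5*s^2 - 2*s + 8)/(2*s^4 + 7*s^3 + 6*s^2 + 4*s - 6)
2. sum the parallel branches H1, [H2/(1+H2*H3)], H4 - this is the overall T(s), already in the required normalized form

Hence the answer: (48*s^6 + 60*s^5 + 212*s^4 + 41*s^3 - 24*s^2 + 20*s - 34)/(32*s^6 + 104*s^5 + 64*s^4 + 26*s^3 - 124*s^2 + 16*s + 12)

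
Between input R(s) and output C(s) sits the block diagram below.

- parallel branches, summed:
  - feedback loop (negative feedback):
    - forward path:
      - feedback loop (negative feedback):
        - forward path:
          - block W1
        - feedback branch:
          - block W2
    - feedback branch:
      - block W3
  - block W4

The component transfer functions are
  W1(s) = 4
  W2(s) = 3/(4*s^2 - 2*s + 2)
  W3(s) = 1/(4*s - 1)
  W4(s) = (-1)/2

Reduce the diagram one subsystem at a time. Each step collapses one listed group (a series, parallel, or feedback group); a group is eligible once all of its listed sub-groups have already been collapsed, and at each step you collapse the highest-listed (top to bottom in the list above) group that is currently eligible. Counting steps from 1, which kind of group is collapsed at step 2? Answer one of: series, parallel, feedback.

Reducing step by step:

(1) reduce the feedback loop with forward W1 and return W2
(2) reduce the feedback loop with forward [W1/(1+W1*W2)] and return W3
(3) add [[W1/(1+W1*W2)]/(1+[W1/(1+W1*W2)]*W3)], W4 (parallel)
Step 2 collapses a feedback group.

Answer: feedback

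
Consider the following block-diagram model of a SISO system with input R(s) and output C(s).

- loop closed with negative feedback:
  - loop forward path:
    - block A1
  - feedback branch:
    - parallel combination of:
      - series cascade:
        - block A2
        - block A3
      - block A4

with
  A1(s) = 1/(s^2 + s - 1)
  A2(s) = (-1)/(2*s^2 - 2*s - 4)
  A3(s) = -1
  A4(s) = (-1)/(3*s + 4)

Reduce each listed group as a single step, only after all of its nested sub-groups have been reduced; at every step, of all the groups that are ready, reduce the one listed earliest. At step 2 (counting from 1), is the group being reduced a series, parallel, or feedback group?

Step 1. series reduction of A2, A3
Step 2. parallel reduction of (A2*A3), A4
Step 3. feedback reduction of A1, ((A2*A3)+A4)
Step 2 collapses a parallel group.

Final answer: parallel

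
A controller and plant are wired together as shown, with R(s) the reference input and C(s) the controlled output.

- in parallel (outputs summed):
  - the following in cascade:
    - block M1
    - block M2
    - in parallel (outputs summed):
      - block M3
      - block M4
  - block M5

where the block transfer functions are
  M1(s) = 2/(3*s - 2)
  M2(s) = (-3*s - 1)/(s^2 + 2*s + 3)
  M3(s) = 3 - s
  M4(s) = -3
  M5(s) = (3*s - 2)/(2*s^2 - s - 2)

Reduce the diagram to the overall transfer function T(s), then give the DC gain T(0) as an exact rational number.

Step 1 - parallel reduction of M3, M4, giving -s
Step 2 - series reduction of M1, M2, (M3+M4), giving (6*s^2 + 2*s)/(3*s^3 + 4*s^2 + 5*s - 6)
Step 3 - combine (M1*M2*(M3+M4)), M5 in parallel, giving (21*s^4 + 4*s^3 - 7*s^2 - 32*s + 12)/(6*s^5 + 5*s^4 - 25*s^2 - 4*s + 12)
DC gain: substitute s = 0 into T(s) from step 3: T(0) = 12/12 = 1.

Final answer: 1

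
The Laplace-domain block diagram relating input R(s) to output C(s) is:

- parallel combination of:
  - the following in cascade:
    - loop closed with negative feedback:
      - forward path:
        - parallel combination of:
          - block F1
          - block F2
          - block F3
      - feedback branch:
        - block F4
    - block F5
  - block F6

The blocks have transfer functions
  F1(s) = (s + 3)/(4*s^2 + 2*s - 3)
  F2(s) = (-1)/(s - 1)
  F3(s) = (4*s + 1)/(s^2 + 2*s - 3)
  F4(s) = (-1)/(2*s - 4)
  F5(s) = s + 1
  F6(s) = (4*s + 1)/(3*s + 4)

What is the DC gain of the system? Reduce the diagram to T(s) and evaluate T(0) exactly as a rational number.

Answer: -5/44

Working:
(1) combine F1, F2, F3 in parallel -> (13*s^3 + 3*s^2 - 10*s - 3)/(4*s^4 + 10*s^3 - 11*s^2 - 12*s + 9)
(2) feedback reduction of (F1+F2+F3), F4 -> (26*s^4 - 46*s^3 - 32*s^2 + 34*s + 12)/(8*s^5 + 4*s^4 - 75*s^3 + 17*s^2 + 76*s - 33)
(3) reduce the series chain [(F1+F2+F3)/(1+(F1+F2+F3)*F4)], F5 -> (26*s^5 - 20*s^4 - 78*s^3 + 2*s^2 + 46*s + 12)/(8*s^5 + 4*s^4 - 75*s^3 + 17*s^2 + 76*s - 33)
(4) add ([(F1+F2+F3)/(1+(F1+F2+F3)*F4)]*F5), F6 (parallel) -> (110*s^6 + 68*s^5 - 610*s^4 - 313*s^3 + 467*s^2 + 164*s + 15)/(24*s^6 + 44*s^5 - 209*s^4 - 249*s^3 + 296*s^2 + 205*s - 132)
The step-4 result is T(s). Setting s = 0: T(0) = 15/(-132) = -5/44.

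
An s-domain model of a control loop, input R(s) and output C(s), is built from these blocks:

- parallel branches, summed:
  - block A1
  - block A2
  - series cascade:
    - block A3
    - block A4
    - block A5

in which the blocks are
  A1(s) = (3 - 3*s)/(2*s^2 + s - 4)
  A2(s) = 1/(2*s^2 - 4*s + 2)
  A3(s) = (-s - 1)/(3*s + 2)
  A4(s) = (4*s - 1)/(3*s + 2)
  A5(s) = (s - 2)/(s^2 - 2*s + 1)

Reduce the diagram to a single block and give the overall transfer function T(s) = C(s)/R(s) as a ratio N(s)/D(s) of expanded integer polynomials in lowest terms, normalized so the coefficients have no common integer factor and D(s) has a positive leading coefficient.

First reduce the diagram to T(s).

1. combine A3, A4, A5 in series -> (-4*s^3 + 5*s^2 + 7*s - 2)/(9*s^4 - 6*s^3 - 11*s^2 + 4*s + 4)
2. add A1, A2, (A3*A4*A5) (parallel): this yields T(s), and no further normalization is needed

Answer: (-70*s^5 + 120*s^4 + 133*s^3 - 140*s^2 - 104*s + 24)/(36*s^6 - 6*s^5 - 128*s^4 + 42*s^3 + 112*s^2 - 24*s - 32)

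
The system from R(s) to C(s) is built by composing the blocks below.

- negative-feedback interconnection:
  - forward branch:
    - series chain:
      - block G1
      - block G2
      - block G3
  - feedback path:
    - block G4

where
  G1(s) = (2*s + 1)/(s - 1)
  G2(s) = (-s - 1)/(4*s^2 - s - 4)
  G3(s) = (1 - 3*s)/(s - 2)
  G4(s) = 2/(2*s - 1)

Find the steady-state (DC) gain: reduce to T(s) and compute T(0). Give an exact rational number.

[1] multiply G1, G2, G3 (series), giving (6*s^3 + 7*s^2 - 1)/(4*s^4 - 13*s^3 + 7*s^2 + 10*s - 8)
[2] feedback reduction of (G1*G2*G3), G4, giving (12*s^4 + 8*s^3 - 7*s^2 - 2*s + 1)/(8*s^5 - 30*s^4 + 39*s^3 + 27*s^2 - 26*s + 6)
Step 2 gives the overall T(s). Then T(0) = 1/6.

Therefore the answer is 1/6.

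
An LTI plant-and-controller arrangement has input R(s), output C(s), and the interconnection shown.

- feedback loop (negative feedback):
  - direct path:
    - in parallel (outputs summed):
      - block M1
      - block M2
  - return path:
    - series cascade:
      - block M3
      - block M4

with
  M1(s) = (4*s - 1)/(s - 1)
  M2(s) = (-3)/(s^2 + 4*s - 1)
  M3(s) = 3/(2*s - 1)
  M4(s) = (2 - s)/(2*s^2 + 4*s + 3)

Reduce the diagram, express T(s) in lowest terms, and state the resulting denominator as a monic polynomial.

The answer is s^6 + 9*s^5/2 - 3*s^4 - 11*s^3 + 55*s^2/2 - 61*s/4 + 21/4.

Reasoning:
Step 1. parallel reduction of M1, M2 gives (4*s^3 + 15*s^2 - 11*s + 4)/(s^3 + 3*s^2 - 5*s + 1)
Step 2. multiply M3, M4 (series) gives (6 - 3*s)/(4*s^3 + 6*s^2 + 2*s - 3)
Step 3. reduce the feedback loop with forward (M1+M2) and return (M3*M4) gives (16*s^6 + 84*s^5 + 54*s^4 - 32*s^3 - 43*s^2 + 41*s - 12)/(4*s^6 + 18*s^5 - 12*s^4 - 44*s^3 + 110*s^2 - 61*s + 21)
No further cancellation is possible in the step-3 result, so that is T(s). Its denominator becomes monic after dividing by the leading coefficient 4.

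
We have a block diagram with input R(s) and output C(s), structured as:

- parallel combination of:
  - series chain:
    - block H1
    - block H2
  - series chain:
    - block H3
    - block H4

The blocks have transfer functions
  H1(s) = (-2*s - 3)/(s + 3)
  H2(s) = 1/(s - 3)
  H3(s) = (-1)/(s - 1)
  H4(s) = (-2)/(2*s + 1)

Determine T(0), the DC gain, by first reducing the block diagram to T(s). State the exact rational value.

Step 1. series reduction of H1, H2 -> (-2*s - 3)/(s^2 - 9)
Step 2. multiply H3, H4 (series) -> 2/(2*s^2 - s - 1)
Step 3. sum the parallel branches (H1*H2), (H3*H4) -> (-4*s^3 - 2*s^2 + 5*s - 15)/(2*s^4 - s^3 - 19*s^2 + 9*s + 9)
Evaluating the step-3 result (the overall T(s)) at s = 0 gives T(0) = -15/9 = -5/3.

Therefore the answer is -5/3.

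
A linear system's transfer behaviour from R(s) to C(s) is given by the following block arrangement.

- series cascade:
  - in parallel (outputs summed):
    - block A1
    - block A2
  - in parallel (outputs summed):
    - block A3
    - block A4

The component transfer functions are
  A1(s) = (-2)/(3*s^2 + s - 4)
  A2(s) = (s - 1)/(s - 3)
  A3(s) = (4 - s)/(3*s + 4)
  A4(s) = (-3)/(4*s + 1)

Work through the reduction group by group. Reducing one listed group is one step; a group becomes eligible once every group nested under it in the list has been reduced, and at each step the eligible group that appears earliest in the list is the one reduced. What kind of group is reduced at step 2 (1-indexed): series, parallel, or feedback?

(1) parallel reduction of A1, A2
(2) combine A3, A4 in parallel
(3) combine (A1+A2), (A3+A4) in series
So the answer for step 2 is parallel.

Therefore the answer is parallel.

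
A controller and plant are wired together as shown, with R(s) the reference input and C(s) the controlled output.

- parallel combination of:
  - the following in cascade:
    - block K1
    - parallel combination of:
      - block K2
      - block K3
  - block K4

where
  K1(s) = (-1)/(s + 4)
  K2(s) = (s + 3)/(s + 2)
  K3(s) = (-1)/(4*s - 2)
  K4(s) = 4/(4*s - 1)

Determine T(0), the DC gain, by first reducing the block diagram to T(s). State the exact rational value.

First reduce the diagram to T(s).

(1) parallel reduction of K2, K3; result (4*s^2 + 9*s - 8)/(4*s^2 + 6*s - 4)
(2) reduce the series chain K1, (K2+K3); result (-4*s^2 - 9*s + 8)/(4*s^3 + 22*s^2 + 20*s - 16)
(3) combine (K1*(K2+K3)), K4 in parallel; result (56*s^2 + 121*s - 72)/(16*s^4 + 84*s^3 + 58*s^2 - 84*s + 16)
The step-3 result is T(s). Setting s = 0: T(0) = -72/16 = -9/2.

Answer: -9/2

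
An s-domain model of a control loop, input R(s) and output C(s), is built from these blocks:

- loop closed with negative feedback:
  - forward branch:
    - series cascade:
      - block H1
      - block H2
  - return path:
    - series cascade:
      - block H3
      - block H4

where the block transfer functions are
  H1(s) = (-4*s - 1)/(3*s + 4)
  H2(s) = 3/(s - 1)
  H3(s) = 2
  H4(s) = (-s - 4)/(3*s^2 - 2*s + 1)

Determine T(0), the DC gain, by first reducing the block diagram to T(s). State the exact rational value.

(1) series reduction of H1, H2, giving (-12*s - 3)/(3*s^2 + s - 4)
(2) reduce the series chain H3, H4, giving (-2*s - 8)/(3*s^2 - 2*s + 1)
(3) reduce the feedback loop with forward (H1*H2) and return (H3*H4), giving (-36*s^3 + 15*s^2 - 6*s - 3)/(9*s^4 - 3*s^3 + 13*s^2 + 111*s + 20)
Evaluating the step-3 result (the overall T(s)) at s = 0 gives T(0) = -3/20.

Therefore the answer is -3/20.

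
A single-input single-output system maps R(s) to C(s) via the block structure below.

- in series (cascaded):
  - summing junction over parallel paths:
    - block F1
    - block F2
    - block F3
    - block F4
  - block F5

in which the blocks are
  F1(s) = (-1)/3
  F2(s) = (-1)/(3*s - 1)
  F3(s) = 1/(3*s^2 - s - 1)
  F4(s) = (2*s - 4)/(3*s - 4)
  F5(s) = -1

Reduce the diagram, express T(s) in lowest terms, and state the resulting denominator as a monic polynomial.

Step 1: combine F1, F2, F3, F4 in parallel; result (27*s^4 - 117*s^3 + 114*s^2 - 29*s - 8)/(81*s^4 - 162*s^3 + 54*s^2 + 33*s - 12)
Step 2: multiply (F1+F2+F3+F4), F5 (series); result (-27*s^4 + 117*s^3 - 114*s^2 + 29*s + 8)/(81*s^4 - 162*s^3 + 54*s^2 + 33*s - 12)
The result of step 2 is T(s) in lowest terms. Its denominator has leading coefficient 81; dividing the denominator through by 81 makes it monic.

Hence the answer: s^4 - 2*s^3 + 2*s^2/3 + 11*s/27 - 4/27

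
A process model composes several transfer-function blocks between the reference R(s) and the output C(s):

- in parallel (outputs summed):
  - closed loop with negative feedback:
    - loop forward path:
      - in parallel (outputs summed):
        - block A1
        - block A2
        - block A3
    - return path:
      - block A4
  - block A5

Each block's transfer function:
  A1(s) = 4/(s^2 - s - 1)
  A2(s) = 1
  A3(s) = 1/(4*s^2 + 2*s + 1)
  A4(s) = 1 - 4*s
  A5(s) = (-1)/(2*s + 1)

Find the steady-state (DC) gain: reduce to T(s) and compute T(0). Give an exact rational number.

The answer is 1.

Reasoning:
Step 1. add A1, A2, A3 (parallel) -> (4*s^4 - 2*s^3 + 12*s^2 + 4*s + 2)/(4*s^4 - 2*s^3 - 5*s^2 - 3*s - 1)
Step 2. reduce the feedback loop with forward (A1+A2+A3) and return A4 -> (-4*s^4 + 2*s^3 - 12*s^2 - 4*s - 2)/(16*s^5 - 16*s^4 + 52*s^3 + 9*s^2 + 7*s - 1)
Step 3. reduce the parallel group [(A1+A2+A3)/(1+(A1+A2+A3)*A4)], A5 -> (-24*s^5 + 16*s^4 - 74*s^3 - 29*s^2 - 15*s - 1)/(32*s^6 - 16*s^5 + 88*s^4 + 70*s^3 + 23*s^2 + 5*s - 1)
That last expression is T(s); at s = 0 only the constant terms survive, so T(0) = -1/(-1) = 1.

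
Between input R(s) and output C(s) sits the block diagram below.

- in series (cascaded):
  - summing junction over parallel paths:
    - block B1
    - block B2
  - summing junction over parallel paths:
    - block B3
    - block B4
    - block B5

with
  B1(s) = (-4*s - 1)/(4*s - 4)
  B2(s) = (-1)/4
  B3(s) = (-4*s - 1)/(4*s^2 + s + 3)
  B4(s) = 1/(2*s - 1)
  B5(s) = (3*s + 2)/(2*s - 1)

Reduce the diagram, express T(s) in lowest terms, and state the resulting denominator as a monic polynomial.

Reducing step by step:

Step 1 - combine B1, B2 in parallel, giving (-5*s)/(4*s - 4)
Step 2 - parallel reduction of B3, B4, B5, giving (12*s^3 + 7*s^2 + 14*s + 10)/(8*s^3 - 2*s^2 + 5*s - 3)
Step 3 - combine (B1+B2), (B3+B4+B5) in series, giving (-60*s^4 - 35*s^3 - 70*s^2 - 50*s)/(32*s^4 - 40*s^3 + 28*s^2 - 32*s + 12)
The result of step 3 is T(s) in lowest terms. Its denominator has leading coefficient 32; dividing the denominator through by 32 makes it monic.

Answer: s^4 - 5*s^3/4 + 7*s^2/8 - s + 3/8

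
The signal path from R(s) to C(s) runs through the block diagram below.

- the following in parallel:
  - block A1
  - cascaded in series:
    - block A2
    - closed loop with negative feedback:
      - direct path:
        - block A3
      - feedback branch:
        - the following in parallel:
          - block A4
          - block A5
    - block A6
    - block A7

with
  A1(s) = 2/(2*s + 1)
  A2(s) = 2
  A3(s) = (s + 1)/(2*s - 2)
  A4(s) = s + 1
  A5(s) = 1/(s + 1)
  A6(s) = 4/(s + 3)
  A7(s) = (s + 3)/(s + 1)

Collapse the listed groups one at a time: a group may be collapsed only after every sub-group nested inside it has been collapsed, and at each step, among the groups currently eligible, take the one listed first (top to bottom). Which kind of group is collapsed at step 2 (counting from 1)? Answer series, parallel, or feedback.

The answer is feedback.

Reasoning:
1. add A4, A5 (parallel)
2. apply the feedback formula to A3, (A4+A5)
3. combine A2, [A3/(1+A3*(A4+A5))], A6, A7 in series
4. combine A1, (A2*[A3/(1+A3*(A4+A5))]*A6*A7) in parallel
So the answer for step 2 is feedback.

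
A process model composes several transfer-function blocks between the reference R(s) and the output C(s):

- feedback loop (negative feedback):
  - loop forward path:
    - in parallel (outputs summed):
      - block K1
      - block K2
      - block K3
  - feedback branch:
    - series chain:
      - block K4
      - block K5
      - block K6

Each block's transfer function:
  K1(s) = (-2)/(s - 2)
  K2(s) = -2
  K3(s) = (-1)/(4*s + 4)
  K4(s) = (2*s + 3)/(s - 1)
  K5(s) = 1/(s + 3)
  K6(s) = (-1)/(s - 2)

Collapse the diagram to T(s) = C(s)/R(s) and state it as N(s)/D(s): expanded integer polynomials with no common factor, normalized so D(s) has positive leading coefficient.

Reducing step by step:

Step 1: add K1, K2, K3 (parallel) -> (-8*s^2 - s + 10)/(4*s^2 - 4*s - 8)
Step 2: reduce the series chain K4, K5, K6 -> (-2*s - 3)/(s^3 - 7*s + 6)
Step 3: close the feedback loop around (K1+K2+K3), (K4*K5*K6): this yields T(s), and no further normalization is needed

Answer: (-8*s^5 - s^4 + 66*s^3 - 41*s^2 - 76*s + 60)/(4*s^5 - 4*s^4 - 20*s^3 + 78*s^2 + 15*s - 78)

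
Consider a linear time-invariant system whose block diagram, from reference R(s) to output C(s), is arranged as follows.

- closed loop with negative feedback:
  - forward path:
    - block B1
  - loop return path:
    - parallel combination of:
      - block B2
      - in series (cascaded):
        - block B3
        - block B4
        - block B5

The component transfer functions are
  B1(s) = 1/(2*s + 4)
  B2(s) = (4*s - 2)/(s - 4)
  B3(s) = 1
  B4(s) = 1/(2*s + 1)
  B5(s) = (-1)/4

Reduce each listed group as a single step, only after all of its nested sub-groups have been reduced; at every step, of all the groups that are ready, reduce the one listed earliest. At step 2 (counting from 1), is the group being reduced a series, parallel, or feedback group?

Step 1 - cascade B3, B4, B5
Step 2 - reduce the parallel group B2, (B3*B4*B5)
Step 3 - close the feedback loop around B1, (B2+(B3*B4*B5))
The group at step 2 is a parallel group.

Therefore the answer is parallel.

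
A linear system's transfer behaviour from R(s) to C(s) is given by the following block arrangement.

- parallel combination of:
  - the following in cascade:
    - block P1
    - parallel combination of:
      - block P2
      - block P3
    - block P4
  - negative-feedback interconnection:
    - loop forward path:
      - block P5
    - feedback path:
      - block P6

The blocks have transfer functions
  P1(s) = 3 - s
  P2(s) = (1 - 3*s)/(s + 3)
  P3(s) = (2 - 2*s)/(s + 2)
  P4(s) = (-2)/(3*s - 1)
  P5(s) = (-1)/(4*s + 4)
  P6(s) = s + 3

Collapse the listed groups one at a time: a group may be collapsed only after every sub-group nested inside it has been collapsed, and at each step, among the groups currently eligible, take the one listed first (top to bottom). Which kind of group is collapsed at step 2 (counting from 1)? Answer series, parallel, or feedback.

1. sum the parallel branches P2, P3
2. reduce the series chain P1, (P2+P3), P4
3. feedback reduction of P5, P6
4. reduce the parallel group (P1*(P2+P3)*P4), [P5/(1+P5*P6)]
So the answer for step 2 is series.

Final answer: series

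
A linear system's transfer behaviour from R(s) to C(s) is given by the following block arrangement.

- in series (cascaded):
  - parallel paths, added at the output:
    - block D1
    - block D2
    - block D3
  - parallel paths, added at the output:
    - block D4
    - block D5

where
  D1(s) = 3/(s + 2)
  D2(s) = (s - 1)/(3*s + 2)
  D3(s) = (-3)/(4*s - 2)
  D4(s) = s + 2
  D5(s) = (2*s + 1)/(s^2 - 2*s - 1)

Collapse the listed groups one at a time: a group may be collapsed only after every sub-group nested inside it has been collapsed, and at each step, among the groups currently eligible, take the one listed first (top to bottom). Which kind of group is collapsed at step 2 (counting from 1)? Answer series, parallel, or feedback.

(1) parallel reduction of D1, D2, D3
(2) sum the parallel branches D4, D5
(3) multiply (D1+D2+D3), (D4+D5) (series)
Step 2: parallel.

Hence the answer: parallel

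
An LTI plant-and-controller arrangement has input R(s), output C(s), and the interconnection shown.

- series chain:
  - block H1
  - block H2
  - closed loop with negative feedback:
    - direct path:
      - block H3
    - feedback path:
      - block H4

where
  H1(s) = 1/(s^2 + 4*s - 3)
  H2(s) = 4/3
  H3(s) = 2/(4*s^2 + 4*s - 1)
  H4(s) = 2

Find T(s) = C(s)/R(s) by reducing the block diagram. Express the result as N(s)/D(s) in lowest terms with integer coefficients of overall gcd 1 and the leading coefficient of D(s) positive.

Step 1 - reduce the feedback loop with forward H3 and return H4 -> 2/(4*s^2 + 4*s + 3)
Step 2 - reduce the series chain H1, H2, [H3/(1+H3*H4)], which is the overall transfer function T(s) = C(s)/R(s) in lowest terms

Therefore the answer is 8/(12*s^4 + 60*s^3 + 21*s^2 - 27).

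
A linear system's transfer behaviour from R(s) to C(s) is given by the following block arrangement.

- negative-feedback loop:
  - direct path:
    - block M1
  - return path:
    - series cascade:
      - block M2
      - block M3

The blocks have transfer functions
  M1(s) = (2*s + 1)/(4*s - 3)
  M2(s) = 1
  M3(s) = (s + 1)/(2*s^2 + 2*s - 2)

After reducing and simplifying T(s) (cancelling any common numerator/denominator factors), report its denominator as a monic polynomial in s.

The answer is s^3 + s^2/2 - 11*s/8 + 7/8.

Reasoning:
Step 1. multiply M2, M3 (series); result (s + 1)/(2*s^2 + 2*s - 2)
Step 2. collapse the loop (M1 forward, (M2*M3) return); result (4*s^3 + 6*s^2 - 2*s - 2)/(8*s^3 + 4*s^2 - 11*s + 7)
No further cancellation is possible in the step-2 result, so that is T(s). Its denominator becomes monic after dividing by the leading coefficient 8.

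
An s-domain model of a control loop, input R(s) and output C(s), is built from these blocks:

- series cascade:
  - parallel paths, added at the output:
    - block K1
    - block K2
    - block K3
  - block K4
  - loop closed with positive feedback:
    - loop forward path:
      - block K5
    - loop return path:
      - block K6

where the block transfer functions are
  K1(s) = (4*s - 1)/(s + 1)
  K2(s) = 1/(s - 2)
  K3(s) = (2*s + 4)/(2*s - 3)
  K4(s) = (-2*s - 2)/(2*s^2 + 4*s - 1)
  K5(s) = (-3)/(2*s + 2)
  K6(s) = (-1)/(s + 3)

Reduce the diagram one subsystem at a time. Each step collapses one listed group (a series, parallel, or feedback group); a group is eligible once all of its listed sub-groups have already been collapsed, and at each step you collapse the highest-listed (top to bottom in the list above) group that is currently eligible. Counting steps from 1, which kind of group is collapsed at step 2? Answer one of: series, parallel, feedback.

The answer is feedback.

Reasoning:
Step 1 - combine K1, K2, K3 in parallel
Step 2 - collapse the loop (K5 forward, K6 return)
Step 3 - series reduction of (K1+K2+K3), K4, [K5/(1-K5*K6)]
Step 2: feedback.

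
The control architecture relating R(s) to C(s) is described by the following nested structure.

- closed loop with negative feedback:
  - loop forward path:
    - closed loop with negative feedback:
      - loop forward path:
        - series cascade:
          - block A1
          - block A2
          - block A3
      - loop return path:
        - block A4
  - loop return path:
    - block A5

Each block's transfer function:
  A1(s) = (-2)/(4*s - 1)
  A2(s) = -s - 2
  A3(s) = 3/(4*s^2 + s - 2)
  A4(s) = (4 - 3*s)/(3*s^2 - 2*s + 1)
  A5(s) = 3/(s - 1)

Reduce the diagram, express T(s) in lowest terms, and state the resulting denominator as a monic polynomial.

The answer is s^6 - 5*s^5/3 + 7*s^4/16 + 71*s^3/48 + 41*s^2/48 + 7*s/16 - 7/24.

Reasoning:
Step 1: cascade A1, A2, A3 gives (6*s + 12)/(16*s^3 - 9*s + 2)
Step 2: reduce the feedback loop with forward (A1*A2*A3) and return A4 gives (18*s^3 + 24*s^2 - 18*s + 12)/(48*s^5 - 32*s^4 - 11*s^3 + 6*s^2 - 25*s + 50)
Step 3: apply the feedback formula to [(A1*A2*A3)/(1+(A1*A2*A3)*A4)], A5 gives (18*s^4 + 6*s^3 - 42*s^2 + 30*s - 12)/(48*s^6 - 80*s^5 + 21*s^4 + 71*s^3 + 41*s^2 + 21*s - 14)
No further cancellation is possible in the step-3 result, so that is T(s). Its denominator becomes monic after dividing by the leading coefficient 48.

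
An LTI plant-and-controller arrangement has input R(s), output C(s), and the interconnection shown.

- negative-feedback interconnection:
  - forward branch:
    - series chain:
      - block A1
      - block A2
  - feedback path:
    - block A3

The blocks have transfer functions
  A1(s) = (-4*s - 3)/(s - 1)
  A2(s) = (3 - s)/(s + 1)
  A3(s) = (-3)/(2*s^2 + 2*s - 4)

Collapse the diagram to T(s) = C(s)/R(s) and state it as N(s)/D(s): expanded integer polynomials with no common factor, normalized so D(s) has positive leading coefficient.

Answer: (8*s^4 - 10*s^3 - 52*s^2 + 18*s + 36)/(2*s^4 + 2*s^3 - 18*s^2 + 25*s + 31)

Working:
[1] cascade A1, A2 = (4*s^2 - 9*s - 9)/(s^2 - 1)
[2] close the feedback loop around (A1*A2), A3: this yields T(s), and no further normalization is needed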